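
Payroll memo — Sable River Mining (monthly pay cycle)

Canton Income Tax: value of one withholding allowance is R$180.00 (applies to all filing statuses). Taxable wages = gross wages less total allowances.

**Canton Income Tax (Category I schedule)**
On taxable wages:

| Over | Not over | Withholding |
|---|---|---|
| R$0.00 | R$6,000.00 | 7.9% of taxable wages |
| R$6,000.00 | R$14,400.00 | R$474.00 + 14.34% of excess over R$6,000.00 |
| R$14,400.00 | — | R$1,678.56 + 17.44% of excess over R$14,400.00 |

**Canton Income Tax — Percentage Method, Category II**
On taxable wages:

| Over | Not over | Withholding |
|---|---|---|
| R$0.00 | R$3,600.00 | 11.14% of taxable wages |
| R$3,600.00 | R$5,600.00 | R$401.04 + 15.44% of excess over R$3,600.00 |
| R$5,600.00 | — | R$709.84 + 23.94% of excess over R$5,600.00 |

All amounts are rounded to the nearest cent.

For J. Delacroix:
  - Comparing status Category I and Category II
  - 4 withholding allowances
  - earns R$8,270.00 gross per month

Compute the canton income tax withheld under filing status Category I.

Canton Income Tax (Category I): taxable = R$8,270.00 − 4×R$180.00 = R$7,550.00
  R$474.00 + 14.34% × (R$7,550.00 − R$6,000.00) = R$474.00 + 14.34% × R$1,550.00 = R$696.27

R$696.27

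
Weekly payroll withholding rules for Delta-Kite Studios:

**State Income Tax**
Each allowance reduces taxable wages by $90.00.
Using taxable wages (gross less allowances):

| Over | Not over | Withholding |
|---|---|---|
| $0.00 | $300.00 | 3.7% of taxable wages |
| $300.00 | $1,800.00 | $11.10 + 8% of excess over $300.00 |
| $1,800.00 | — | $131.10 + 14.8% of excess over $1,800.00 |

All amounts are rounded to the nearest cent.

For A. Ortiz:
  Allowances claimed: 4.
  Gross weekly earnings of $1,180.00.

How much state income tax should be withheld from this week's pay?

State Income Tax: taxable = $1,180.00 − 4×$90.00 = $820.00
  $11.10 + 8% × ($820.00 − $300.00) = $11.10 + 8% × $520.00 = $52.70

$52.70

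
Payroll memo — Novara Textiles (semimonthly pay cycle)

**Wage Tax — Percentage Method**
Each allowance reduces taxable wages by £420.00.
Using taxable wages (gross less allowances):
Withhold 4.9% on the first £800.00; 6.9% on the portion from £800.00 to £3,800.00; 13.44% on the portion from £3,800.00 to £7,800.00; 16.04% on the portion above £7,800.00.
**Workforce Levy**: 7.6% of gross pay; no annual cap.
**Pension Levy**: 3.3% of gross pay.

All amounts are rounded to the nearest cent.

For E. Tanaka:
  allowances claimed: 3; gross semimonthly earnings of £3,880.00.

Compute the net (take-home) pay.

Wage Tax: taxable = £3,880.00 − 3×£420.00 = £2,620.00
  £39.20 + 6.9% × (£2,620.00 − £800.00) = £39.20 + 6.9% × £1,820.00 = £164.78
Workforce Levy: 7.6% × £3,880.00 = £294.88
Pension Levy: 3.3% × £3,880.00 = £128.04
Total withheld: £164.78 + £294.88 + £128.04 = £587.70
Net pay: £3,880.00 − £587.70 = £3,292.30

£3,292.30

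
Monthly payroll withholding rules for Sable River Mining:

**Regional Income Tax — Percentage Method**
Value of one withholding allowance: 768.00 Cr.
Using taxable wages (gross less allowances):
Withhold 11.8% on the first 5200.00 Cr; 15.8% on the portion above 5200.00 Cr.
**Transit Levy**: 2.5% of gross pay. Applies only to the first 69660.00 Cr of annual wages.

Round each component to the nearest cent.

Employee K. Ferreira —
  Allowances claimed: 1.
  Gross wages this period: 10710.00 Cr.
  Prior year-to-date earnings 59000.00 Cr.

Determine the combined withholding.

Regional Income Tax: taxable = 10710.00 Cr − 1×768.00 Cr = 9942.00 Cr
  613.60 Cr + 15.8% × (9942.00 Cr − 5200.00 Cr) = 613.60 Cr + 15.8% × 4742.00 Cr = 1362.84 Cr
Transit Levy: cap 69660.00 Cr − YTD 59000.00 Cr = 10660.00 Cr subject; 2.5% × 10660.00 Cr = 266.50 Cr
Total: 1362.84 Cr + 266.50 Cr = 1629.34 Cr

1629.34 Cr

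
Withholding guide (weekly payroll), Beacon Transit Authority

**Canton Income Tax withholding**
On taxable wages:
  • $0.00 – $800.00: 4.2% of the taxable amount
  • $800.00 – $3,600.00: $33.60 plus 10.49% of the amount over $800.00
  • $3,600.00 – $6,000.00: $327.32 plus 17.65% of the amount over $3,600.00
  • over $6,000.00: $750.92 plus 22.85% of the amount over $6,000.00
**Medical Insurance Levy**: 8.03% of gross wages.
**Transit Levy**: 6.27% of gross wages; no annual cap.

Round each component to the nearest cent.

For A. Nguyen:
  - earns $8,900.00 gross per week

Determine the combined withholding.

$2,686.27

Canton Income Tax: taxable = $8,900.00
  $750.92 + 22.85% × ($8,900.00 − $6,000.00) = $750.92 + 22.85% × $2,900.00 = $1,413.57
Medical Insurance Levy: 8.03% × $8,900.00 = $714.67
Transit Levy: 6.27% × $8,900.00 = $558.03
Total: $1,413.57 + $714.67 + $558.03 = $2,686.27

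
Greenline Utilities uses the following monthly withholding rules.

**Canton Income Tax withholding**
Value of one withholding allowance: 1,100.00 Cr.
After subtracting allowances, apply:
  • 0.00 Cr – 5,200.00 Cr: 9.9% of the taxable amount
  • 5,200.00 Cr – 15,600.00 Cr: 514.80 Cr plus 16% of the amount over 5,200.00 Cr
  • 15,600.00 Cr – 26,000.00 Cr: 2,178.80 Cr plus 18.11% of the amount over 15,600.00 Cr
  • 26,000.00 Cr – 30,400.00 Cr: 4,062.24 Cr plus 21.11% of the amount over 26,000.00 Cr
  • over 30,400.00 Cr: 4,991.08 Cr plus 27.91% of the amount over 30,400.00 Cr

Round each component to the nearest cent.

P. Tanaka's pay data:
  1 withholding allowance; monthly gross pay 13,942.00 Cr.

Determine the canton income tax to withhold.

Canton Income Tax: taxable = 13,942.00 Cr − 1×1,100.00 Cr = 12,842.00 Cr
  514.80 Cr + 16% × (12,842.00 Cr − 5,200.00 Cr) = 514.80 Cr + 16% × 7,642.00 Cr = 1,737.52 Cr

1,737.52 Cr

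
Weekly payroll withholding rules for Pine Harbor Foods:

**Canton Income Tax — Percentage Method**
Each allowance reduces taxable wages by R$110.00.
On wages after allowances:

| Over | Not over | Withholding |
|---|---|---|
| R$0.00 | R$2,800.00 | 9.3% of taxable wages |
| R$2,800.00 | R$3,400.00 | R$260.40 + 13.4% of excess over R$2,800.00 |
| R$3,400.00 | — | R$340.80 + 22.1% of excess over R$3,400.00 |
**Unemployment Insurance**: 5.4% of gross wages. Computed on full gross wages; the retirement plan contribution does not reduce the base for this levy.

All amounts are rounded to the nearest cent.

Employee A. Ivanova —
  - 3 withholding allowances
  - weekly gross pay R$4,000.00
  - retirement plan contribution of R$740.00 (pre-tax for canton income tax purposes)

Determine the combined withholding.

Canton Income Tax: taxable = R$4,000.00 − R$740.00 − 3×R$110.00 = R$2,930.00
  R$260.40 + 13.4% × (R$2,930.00 − R$2,800.00) = R$260.40 + 13.4% × R$130.00 = R$277.82
Unemployment Insurance: 5.4% × R$4,000.00 = R$216.00
Total: R$277.82 + R$216.00 = R$493.82

R$493.82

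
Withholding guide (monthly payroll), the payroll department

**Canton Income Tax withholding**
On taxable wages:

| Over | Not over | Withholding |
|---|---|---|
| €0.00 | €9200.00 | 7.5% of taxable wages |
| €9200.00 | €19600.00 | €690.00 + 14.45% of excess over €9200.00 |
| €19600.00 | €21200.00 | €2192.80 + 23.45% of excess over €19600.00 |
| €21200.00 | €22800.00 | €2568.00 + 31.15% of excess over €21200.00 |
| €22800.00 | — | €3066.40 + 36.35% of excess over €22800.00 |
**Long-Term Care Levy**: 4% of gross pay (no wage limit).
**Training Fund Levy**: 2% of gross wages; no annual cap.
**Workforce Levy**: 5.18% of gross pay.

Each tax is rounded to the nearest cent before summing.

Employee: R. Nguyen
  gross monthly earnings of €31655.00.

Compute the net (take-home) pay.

€21830.78

Canton Income Tax: taxable = €31655.00
  €3066.40 + 36.35% × (€31655.00 − €22800.00) = €3066.40 + 36.35% × €8855.00 = €6285.19
Long-Term Care Levy: 4% × €31655.00 = €1266.20
Training Fund Levy: 2% × €31655.00 = €633.10
Workforce Levy: 5.18% × €31655.00 = €1639.73
Total withheld: €6285.19 + €1266.20 + €633.10 + €1639.73 = €9824.22
Net pay: €31655.00 − €9824.22 = €21830.78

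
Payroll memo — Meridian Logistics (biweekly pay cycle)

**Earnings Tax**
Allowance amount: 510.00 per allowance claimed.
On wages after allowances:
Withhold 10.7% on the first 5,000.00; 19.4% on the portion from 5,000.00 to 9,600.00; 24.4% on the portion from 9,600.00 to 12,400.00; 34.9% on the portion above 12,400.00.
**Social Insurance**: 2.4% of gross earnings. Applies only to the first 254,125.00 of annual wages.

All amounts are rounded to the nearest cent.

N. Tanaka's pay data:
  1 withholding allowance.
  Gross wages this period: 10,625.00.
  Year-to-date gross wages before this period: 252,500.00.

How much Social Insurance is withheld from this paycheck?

Social Insurance: cap 254,125.00 − YTD 252,500.00 = 1,625.00 subject; 2.4% × 1,625.00 = 39.00

39.00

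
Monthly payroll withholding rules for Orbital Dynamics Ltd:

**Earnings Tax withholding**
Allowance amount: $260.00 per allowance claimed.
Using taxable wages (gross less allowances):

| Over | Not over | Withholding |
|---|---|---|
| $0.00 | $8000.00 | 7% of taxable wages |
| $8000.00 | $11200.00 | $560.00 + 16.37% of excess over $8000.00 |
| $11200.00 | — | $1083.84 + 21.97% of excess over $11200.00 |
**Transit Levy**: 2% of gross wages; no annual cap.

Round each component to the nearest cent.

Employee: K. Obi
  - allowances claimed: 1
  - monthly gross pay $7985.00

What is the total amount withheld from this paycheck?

Earnings Tax: taxable = $7985.00 − 1×$260.00 = $7725.00
  7% × $7725.00 = $540.75
Transit Levy: 2% × $7985.00 = $159.70
Total: $540.75 + $159.70 = $700.45

$700.45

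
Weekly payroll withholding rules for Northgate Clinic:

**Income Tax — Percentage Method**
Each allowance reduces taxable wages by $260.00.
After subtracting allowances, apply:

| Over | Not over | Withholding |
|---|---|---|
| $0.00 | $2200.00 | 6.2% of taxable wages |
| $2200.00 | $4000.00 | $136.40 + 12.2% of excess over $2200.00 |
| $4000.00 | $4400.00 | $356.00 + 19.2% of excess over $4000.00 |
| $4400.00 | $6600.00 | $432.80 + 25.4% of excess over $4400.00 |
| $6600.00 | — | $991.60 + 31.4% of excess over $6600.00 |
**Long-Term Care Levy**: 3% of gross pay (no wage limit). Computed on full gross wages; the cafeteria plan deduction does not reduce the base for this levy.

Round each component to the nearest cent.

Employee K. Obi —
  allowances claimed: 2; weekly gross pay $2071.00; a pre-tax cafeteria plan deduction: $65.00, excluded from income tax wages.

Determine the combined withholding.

Income Tax: taxable = $2071.00 − $65.00 − 2×$260.00 = $1486.00
  6.2% × $1486.00 = $92.13
Long-Term Care Levy: 3% × $2071.00 = $62.13
Total: $92.13 + $62.13 = $154.26

$154.26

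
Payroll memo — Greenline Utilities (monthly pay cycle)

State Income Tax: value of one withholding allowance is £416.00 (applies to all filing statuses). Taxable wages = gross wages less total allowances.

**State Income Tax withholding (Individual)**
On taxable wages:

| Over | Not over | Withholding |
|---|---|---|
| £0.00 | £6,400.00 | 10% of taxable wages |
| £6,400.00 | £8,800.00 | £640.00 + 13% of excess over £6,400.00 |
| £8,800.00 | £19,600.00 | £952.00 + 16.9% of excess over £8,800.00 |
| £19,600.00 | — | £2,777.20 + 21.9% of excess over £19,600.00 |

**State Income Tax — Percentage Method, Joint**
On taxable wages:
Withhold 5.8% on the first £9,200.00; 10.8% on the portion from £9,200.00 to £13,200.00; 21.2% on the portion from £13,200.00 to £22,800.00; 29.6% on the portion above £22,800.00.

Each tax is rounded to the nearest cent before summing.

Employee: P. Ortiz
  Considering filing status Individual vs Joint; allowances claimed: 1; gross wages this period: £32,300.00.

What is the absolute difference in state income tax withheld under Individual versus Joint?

State Income Tax (Individual): taxable = £32,300.00 − 1×£416.00 = £31,884.00
  £2,777.20 + 21.9% × (£31,884.00 − £19,600.00) = £2,777.20 + 21.9% × £12,284.00 = £5,467.40
State Income Tax (Joint): taxable = £32,300.00 − 1×£416.00 = £31,884.00
  £3,000.80 + 29.6% × (£31,884.00 − £22,800.00) = £3,000.80 + 29.6% × £9,084.00 = £5,689.66
Difference: |£5,467.40 − £5,689.66| = £222.26 (higher under Joint)

£222.26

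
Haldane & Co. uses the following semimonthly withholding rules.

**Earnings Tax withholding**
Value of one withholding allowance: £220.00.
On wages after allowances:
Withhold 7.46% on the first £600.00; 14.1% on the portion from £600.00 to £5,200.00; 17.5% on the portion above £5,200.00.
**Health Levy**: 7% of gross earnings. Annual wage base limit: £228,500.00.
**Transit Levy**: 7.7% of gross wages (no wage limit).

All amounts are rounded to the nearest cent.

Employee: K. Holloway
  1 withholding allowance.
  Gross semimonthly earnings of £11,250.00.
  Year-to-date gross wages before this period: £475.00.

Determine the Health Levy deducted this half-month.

Health Levy: 7% × £11,250.00 = £787.50

£787.50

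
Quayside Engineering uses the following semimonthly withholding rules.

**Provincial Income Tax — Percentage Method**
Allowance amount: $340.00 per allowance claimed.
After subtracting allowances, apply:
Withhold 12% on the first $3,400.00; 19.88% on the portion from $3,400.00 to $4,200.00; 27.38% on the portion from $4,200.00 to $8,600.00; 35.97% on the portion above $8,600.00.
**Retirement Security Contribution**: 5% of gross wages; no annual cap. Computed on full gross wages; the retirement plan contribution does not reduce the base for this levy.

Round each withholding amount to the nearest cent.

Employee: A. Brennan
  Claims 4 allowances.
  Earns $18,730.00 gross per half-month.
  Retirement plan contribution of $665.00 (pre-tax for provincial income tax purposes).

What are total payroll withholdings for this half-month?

$5,623.63

Provincial Income Tax: taxable = $18,730.00 − $665.00 − 4×$340.00 = $16,705.00
  $1,771.76 + 35.97% × ($16,705.00 − $8,600.00) = $1,771.76 + 35.97% × $8,105.00 = $4,687.13
Retirement Security Contribution: 5% × $18,730.00 = $936.50
Total: $4,687.13 + $936.50 = $5,623.63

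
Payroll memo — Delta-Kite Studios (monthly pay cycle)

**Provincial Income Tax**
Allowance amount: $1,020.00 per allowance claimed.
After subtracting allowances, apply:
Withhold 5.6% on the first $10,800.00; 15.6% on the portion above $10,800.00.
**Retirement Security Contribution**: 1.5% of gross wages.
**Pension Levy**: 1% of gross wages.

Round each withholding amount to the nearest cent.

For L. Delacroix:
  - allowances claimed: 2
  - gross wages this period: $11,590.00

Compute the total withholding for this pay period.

Provincial Income Tax: taxable = $11,590.00 − 2×$1,020.00 = $9,550.00
  5.6% × $9,550.00 = $534.80
Retirement Security Contribution: 1.5% × $11,590.00 = $173.85
Pension Levy: 1% × $11,590.00 = $115.90
Total: $534.80 + $173.85 + $115.90 = $824.55

$824.55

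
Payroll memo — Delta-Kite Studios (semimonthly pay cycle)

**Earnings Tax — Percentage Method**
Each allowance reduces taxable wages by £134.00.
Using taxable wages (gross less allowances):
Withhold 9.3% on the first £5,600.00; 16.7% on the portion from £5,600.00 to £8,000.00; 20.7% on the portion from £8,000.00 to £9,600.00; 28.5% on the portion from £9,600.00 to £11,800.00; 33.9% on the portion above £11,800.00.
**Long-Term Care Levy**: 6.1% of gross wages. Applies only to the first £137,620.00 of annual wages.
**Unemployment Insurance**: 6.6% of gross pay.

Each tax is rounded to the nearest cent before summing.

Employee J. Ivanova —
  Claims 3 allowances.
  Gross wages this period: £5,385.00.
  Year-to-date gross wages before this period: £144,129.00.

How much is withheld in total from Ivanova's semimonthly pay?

Earnings Tax: taxable = £5,385.00 − 3×£134.00 = £4,983.00
  9.3% × £4,983.00 = £463.42
Long-Term Care Levy: YTD £144,129.00 ≥ cap £137,620.00 → £0.00
Unemployment Insurance: 6.6% × £5,385.00 = £355.41
Total: £463.42 + £0.00 + £355.41 = £818.83

£818.83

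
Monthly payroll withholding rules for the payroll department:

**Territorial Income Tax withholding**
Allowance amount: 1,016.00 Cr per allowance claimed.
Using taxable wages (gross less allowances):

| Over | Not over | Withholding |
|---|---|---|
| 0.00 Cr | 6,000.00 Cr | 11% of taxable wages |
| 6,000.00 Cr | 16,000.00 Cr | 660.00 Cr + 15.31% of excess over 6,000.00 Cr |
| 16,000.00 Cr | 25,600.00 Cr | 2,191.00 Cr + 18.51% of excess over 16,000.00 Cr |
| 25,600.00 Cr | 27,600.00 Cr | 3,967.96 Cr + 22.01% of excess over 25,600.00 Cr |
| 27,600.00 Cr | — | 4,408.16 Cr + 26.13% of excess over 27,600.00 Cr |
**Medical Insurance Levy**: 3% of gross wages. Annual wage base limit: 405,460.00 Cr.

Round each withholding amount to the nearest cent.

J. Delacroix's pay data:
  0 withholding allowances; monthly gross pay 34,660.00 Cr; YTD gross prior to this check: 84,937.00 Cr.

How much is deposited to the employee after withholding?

27,367.26 Cr

Territorial Income Tax: taxable = 34,660.00 Cr
  4,408.16 Cr + 26.13% × (34,660.00 Cr − 27,600.00 Cr) = 4,408.16 Cr + 26.13% × 7,060.00 Cr = 6,252.94 Cr
Medical Insurance Levy: 3% × 34,660.00 Cr = 1,039.80 Cr
Total withheld: 6,252.94 Cr + 1,039.80 Cr = 7,292.74 Cr
Net pay: 34,660.00 Cr − 7,292.74 Cr = 27,367.26 Cr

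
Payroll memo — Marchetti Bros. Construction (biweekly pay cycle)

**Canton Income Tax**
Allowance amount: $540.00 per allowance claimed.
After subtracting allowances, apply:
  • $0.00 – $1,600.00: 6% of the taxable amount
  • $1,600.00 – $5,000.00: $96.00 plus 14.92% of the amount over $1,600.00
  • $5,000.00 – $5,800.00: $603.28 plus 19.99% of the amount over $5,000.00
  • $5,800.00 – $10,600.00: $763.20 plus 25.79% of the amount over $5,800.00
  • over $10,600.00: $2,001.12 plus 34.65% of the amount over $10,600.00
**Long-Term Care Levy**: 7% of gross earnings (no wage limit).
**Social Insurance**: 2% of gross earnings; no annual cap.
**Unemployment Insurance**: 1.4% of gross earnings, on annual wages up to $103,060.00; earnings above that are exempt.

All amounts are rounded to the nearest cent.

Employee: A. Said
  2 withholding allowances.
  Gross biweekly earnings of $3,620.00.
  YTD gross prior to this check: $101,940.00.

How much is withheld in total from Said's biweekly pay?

$577.73

Canton Income Tax: taxable = $3,620.00 − 2×$540.00 = $2,540.00
  $96.00 + 14.92% × ($2,540.00 − $1,600.00) = $96.00 + 14.92% × $940.00 = $236.25
Long-Term Care Levy: 7% × $3,620.00 = $253.40
Social Insurance: 2% × $3,620.00 = $72.40
Unemployment Insurance: cap $103,060.00 − YTD $101,940.00 = $1,120.00 subject; 1.4% × $1,120.00 = $15.68
Total: $236.25 + $253.40 + $72.40 + $15.68 = $577.73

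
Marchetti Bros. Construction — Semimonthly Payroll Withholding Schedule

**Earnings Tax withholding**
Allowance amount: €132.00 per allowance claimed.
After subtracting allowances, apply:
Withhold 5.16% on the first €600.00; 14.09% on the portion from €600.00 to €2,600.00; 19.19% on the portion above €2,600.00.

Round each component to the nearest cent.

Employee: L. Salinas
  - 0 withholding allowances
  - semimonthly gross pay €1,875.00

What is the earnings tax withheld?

Earnings Tax: taxable = €1,875.00
  €30.96 + 14.09% × (€1,875.00 − €600.00) = €30.96 + 14.09% × €1,275.00 = €210.61

€210.61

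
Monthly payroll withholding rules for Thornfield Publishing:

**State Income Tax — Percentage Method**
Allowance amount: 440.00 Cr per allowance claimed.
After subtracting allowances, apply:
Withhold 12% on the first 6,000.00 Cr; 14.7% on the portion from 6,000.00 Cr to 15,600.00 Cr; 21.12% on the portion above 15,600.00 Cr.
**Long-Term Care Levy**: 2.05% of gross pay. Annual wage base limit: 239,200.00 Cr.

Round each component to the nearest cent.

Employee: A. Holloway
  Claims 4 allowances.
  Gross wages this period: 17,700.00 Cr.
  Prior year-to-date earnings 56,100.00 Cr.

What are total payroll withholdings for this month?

State Income Tax: taxable = 17,700.00 Cr − 4×440.00 Cr = 15,940.00 Cr
  2,131.20 Cr + 21.12% × (15,940.00 Cr − 15,600.00 Cr) = 2,131.20 Cr + 21.12% × 340.00 Cr = 2,203.01 Cr
Long-Term Care Levy: 2.05% × 17,700.00 Cr = 362.85 Cr
Total: 2,203.01 Cr + 362.85 Cr = 2,565.86 Cr

2,565.86 Cr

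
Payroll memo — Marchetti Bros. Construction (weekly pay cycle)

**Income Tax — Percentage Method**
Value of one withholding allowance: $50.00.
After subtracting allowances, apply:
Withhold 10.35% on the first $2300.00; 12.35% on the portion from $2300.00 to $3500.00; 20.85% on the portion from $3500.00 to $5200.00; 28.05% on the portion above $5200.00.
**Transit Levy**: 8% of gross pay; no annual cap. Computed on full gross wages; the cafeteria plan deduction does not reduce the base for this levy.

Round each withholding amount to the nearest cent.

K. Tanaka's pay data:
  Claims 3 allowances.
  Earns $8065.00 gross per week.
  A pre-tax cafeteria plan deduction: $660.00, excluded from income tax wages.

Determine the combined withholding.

Income Tax: taxable = $8065.00 − $660.00 − 3×$50.00 = $7255.00
  $740.70 + 28.05% × ($7255.00 − $5200.00) = $740.70 + 28.05% × $2055.00 = $1317.13
Transit Levy: 8% × $8065.00 = $645.20
Total: $1317.13 + $645.20 = $1962.33

$1962.33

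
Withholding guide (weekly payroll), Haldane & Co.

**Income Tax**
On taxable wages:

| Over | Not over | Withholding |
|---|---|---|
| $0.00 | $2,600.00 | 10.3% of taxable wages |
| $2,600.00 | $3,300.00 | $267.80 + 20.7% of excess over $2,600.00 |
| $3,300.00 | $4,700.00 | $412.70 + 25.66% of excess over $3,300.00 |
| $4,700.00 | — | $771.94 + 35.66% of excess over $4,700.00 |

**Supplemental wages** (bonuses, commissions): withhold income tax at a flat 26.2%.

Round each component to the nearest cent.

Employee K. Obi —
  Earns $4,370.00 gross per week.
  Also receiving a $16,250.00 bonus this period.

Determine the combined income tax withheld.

Income Tax: taxable = $4,370.00
  $412.70 + 25.66% × ($4,370.00 − $3,300.00) = $412.70 + 25.66% × $1,070.00 = $687.26
Supplemental (26.2% flat on bonus): 26.2% × $16,250.00 = $4,257.50
Total income tax: $687.26 + $4,257.50 = $4,944.76

$4,944.76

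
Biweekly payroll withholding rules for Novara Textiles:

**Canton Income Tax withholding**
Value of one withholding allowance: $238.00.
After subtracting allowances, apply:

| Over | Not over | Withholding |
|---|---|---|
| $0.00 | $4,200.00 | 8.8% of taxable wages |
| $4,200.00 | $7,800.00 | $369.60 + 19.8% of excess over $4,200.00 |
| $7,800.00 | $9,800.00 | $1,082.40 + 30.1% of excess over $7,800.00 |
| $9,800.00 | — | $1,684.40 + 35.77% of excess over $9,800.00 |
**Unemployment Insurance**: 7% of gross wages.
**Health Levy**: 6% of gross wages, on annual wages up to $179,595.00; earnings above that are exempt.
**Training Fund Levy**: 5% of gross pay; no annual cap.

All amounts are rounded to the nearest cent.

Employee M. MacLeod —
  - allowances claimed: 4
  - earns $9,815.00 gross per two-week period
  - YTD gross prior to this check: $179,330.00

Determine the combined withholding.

$2,596.06

Canton Income Tax: taxable = $9,815.00 − 4×$238.00 = $8,863.00
  $1,082.40 + 30.1% × ($8,863.00 − $7,800.00) = $1,082.40 + 30.1% × $1,063.00 = $1,402.36
Unemployment Insurance: 7% × $9,815.00 = $687.05
Health Levy: cap $179,595.00 − YTD $179,330.00 = $265.00 subject; 6% × $265.00 = $15.90
Training Fund Levy: 5% × $9,815.00 = $490.75
Total: $1,402.36 + $687.05 + $15.90 + $490.75 = $2,596.06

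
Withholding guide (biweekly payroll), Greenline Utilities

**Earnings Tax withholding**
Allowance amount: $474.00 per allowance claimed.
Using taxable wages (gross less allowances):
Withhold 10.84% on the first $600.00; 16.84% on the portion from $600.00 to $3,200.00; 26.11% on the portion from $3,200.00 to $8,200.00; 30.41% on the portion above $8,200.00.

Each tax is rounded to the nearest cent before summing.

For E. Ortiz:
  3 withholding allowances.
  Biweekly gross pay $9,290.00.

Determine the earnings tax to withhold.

Earnings Tax: taxable = $9,290.00 − 3×$474.00 = $7,868.00
  $502.88 + 26.11% × ($7,868.00 − $3,200.00) = $502.88 + 26.11% × $4,668.00 = $1,721.69

$1,721.69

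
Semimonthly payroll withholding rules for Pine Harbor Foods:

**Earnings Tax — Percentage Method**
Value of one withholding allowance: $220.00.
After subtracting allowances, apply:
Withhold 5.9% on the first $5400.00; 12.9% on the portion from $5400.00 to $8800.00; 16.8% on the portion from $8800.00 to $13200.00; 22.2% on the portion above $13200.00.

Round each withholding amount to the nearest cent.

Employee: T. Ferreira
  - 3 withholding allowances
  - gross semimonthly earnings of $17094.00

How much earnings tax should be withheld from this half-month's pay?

$2214.35

Earnings Tax: taxable = $17094.00 − 3×$220.00 = $16434.00
  $1496.40 + 22.2% × ($16434.00 − $13200.00) = $1496.40 + 22.2% × $3234.00 = $2214.35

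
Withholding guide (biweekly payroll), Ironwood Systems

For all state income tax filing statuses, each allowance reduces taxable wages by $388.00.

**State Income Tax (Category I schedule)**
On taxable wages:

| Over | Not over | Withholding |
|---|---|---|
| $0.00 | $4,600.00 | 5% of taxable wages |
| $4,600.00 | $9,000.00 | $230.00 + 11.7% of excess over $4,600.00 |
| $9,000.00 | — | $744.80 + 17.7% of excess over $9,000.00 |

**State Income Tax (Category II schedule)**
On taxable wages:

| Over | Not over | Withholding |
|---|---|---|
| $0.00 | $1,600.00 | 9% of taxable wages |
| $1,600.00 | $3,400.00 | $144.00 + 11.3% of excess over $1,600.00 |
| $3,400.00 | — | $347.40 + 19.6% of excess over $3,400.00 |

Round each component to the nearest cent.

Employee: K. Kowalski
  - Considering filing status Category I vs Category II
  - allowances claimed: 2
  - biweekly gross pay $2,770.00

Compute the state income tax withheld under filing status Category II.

$188.52

State Income Tax (Category II): taxable = $2,770.00 − 2×$388.00 = $1,994.00
  $144.00 + 11.3% × ($1,994.00 − $1,600.00) = $144.00 + 11.3% × $394.00 = $188.52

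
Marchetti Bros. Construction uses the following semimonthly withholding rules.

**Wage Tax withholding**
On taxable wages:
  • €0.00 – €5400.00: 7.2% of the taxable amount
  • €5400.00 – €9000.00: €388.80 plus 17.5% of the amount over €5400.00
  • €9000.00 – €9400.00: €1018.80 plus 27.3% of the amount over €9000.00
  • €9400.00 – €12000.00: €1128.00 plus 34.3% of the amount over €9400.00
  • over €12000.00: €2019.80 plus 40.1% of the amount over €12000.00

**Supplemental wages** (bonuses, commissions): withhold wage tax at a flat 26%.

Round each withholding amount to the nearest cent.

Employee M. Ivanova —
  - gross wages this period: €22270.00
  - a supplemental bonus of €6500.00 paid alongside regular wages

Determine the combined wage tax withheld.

Wage Tax: taxable = €22270.00
  €2019.80 + 40.1% × (€22270.00 − €12000.00) = €2019.80 + 40.1% × €10270.00 = €6138.07
Supplemental (26% flat on bonus): 26% × €6500.00 = €1690.00
Total wage tax: €6138.07 + €1690.00 = €7828.07

€7828.07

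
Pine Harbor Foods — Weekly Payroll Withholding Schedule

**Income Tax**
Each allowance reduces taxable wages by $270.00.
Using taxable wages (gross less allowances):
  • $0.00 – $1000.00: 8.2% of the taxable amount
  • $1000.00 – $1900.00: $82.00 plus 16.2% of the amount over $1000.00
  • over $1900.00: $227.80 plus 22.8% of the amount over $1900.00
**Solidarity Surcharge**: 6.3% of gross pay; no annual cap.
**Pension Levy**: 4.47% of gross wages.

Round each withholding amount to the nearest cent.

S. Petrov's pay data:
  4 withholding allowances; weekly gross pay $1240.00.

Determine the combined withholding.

$146.67

Income Tax: taxable = $1240.00 − 4×$270.00 = $160.00
  8.2% × $160.00 = $13.12
Solidarity Surcharge: 6.3% × $1240.00 = $78.12
Pension Levy: 4.47% × $1240.00 = $55.43
Total: $13.12 + $78.12 + $55.43 = $146.67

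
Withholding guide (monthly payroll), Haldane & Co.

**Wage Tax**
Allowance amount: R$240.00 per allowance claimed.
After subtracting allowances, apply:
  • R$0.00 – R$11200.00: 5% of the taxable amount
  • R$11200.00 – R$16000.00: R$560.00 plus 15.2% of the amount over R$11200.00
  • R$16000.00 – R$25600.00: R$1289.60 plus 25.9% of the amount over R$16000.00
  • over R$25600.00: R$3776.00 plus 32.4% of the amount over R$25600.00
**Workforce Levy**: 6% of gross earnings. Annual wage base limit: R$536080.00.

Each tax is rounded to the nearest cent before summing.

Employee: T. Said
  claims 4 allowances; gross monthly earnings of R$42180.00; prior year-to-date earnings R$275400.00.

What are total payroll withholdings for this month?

Wage Tax: taxable = R$42180.00 − 4×R$240.00 = R$41220.00
  R$3776.00 + 32.4% × (R$41220.00 − R$25600.00) = R$3776.00 + 32.4% × R$15620.00 = R$8836.88
Workforce Levy: 6% × R$42180.00 = R$2530.80
Total: R$8836.88 + R$2530.80 = R$11367.68

R$11367.68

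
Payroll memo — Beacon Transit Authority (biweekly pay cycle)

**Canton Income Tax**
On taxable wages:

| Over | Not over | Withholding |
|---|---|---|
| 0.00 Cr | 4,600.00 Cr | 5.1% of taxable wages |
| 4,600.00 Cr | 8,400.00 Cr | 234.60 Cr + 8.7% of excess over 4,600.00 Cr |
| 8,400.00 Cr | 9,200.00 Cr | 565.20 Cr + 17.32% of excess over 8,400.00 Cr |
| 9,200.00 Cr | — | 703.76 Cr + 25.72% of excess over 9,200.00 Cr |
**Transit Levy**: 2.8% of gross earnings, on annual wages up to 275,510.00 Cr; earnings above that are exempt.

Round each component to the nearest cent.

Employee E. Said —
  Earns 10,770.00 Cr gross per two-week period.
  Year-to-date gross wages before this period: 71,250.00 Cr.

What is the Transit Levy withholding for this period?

Transit Levy: 2.8% × 10,770.00 Cr = 301.56 Cr

301.56 Cr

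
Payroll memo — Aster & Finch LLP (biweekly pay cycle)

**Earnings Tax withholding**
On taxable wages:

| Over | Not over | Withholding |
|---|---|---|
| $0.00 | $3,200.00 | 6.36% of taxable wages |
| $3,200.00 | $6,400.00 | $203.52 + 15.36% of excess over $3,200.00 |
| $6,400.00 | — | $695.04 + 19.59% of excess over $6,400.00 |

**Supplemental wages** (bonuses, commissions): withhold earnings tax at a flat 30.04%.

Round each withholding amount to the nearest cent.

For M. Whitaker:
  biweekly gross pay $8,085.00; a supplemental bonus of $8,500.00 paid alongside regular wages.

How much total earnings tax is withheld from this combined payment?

Earnings Tax: taxable = $8,085.00
  $695.04 + 19.59% × ($8,085.00 − $6,400.00) = $695.04 + 19.59% × $1,685.00 = $1,025.13
Supplemental (30.04% flat on bonus): 30.04% × $8,500.00 = $2,553.40
Total earnings tax: $1,025.13 + $2,553.40 = $3,578.53

$3,578.53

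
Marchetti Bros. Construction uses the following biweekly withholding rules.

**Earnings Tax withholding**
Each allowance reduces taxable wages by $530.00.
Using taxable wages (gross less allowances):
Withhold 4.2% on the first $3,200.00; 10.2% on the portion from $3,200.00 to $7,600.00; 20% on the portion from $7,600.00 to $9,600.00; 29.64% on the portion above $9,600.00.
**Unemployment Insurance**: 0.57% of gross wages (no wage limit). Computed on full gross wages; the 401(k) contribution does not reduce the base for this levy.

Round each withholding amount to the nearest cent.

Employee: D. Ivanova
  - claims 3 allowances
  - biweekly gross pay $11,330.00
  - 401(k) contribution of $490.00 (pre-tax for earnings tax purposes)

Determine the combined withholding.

$977.78

Earnings Tax: taxable = $11,330.00 − $490.00 − 3×$530.00 = $9,250.00
  $583.20 + 20% × ($9,250.00 − $7,600.00) = $583.20 + 20% × $1,650.00 = $913.20
Unemployment Insurance: 0.57% × $11,330.00 = $64.58
Total: $913.20 + $64.58 = $977.78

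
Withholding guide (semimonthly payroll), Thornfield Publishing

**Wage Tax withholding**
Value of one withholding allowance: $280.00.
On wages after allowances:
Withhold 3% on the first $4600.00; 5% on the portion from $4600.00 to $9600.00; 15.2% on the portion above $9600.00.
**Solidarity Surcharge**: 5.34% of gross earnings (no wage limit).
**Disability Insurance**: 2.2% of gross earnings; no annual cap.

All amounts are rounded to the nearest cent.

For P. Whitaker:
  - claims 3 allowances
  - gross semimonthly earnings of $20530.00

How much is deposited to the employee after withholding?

Wage Tax: taxable = $20530.00 − 3×$280.00 = $19690.00
  $388.00 + 15.2% × ($19690.00 − $9600.00) = $388.00 + 15.2% × $10090.00 = $1921.68
Solidarity Surcharge: 5.34% × $20530.00 = $1096.30
Disability Insurance: 2.2% × $20530.00 = $451.66
Total withheld: $1921.68 + $1096.30 + $451.66 = $3469.64
Net pay: $20530.00 − $3469.64 = $17060.36

$17060.36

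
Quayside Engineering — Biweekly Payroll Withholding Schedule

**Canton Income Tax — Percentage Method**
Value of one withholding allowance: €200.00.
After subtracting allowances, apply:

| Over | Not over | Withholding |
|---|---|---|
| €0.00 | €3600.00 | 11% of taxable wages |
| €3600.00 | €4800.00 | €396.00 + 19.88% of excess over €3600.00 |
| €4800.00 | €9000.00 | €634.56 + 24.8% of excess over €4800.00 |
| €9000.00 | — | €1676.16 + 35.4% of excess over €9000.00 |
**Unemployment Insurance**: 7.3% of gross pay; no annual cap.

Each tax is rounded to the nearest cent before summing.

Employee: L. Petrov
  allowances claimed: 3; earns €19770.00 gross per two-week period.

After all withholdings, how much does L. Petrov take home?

€13050.45

Canton Income Tax: taxable = €19770.00 − 3×€200.00 = €19170.00
  €1676.16 + 35.4% × (€19170.00 − €9000.00) = €1676.16 + 35.4% × €10170.00 = €5276.34
Unemployment Insurance: 7.3% × €19770.00 = €1443.21
Total withheld: €5276.34 + €1443.21 = €6719.55
Net pay: €19770.00 − €6719.55 = €13050.45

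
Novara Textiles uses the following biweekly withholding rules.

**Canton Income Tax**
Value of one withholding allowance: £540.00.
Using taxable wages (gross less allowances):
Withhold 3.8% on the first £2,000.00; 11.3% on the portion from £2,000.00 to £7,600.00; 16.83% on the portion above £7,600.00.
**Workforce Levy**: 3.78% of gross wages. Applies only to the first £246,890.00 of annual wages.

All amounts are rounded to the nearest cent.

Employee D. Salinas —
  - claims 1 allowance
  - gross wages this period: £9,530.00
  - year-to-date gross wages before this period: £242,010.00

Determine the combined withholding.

£1,127.20

Canton Income Tax: taxable = £9,530.00 − 1×£540.00 = £8,990.00
  £708.80 + 16.83% × (£8,990.00 − £7,600.00) = £708.80 + 16.83% × £1,390.00 = £942.74
Workforce Levy: cap £246,890.00 − YTD £242,010.00 = £4,880.00 subject; 3.78% × £4,880.00 = £184.46
Total: £942.74 + £184.46 = £1,127.20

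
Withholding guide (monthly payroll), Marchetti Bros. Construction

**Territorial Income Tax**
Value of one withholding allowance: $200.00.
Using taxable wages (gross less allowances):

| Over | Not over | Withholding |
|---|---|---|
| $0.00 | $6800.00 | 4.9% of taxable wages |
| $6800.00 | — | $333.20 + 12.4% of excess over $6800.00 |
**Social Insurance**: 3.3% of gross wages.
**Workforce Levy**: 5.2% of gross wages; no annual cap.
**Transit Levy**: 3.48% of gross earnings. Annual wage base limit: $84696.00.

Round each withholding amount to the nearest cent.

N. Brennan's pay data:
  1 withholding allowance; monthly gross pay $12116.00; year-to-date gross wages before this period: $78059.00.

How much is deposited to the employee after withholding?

$9887.59

Territorial Income Tax: taxable = $12116.00 − 1×$200.00 = $11916.00
  $333.20 + 12.4% × ($11916.00 − $6800.00) = $333.20 + 12.4% × $5116.00 = $967.58
Social Insurance: 3.3% × $12116.00 = $399.83
Workforce Levy: 5.2% × $12116.00 = $630.03
Transit Levy: cap $84696.00 − YTD $78059.00 = $6637.00 subject; 3.48% × $6637.00 = $230.97
Total withheld: $967.58 + $399.83 + $630.03 + $230.97 = $2228.41
Net pay: $12116.00 − $2228.41 = $9887.59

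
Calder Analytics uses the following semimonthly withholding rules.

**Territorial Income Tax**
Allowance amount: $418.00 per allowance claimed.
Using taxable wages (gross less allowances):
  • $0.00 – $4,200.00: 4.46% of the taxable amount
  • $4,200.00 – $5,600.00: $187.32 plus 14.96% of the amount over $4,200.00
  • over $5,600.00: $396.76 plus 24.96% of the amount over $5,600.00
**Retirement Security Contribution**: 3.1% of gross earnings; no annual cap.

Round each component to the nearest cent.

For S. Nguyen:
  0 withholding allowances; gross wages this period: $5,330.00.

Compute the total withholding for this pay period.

Territorial Income Tax: taxable = $5,330.00
  $187.32 + 14.96% × ($5,330.00 − $4,200.00) = $187.32 + 14.96% × $1,130.00 = $356.37
Retirement Security Contribution: 3.1% × $5,330.00 = $165.23
Total: $356.37 + $165.23 = $521.60

$521.60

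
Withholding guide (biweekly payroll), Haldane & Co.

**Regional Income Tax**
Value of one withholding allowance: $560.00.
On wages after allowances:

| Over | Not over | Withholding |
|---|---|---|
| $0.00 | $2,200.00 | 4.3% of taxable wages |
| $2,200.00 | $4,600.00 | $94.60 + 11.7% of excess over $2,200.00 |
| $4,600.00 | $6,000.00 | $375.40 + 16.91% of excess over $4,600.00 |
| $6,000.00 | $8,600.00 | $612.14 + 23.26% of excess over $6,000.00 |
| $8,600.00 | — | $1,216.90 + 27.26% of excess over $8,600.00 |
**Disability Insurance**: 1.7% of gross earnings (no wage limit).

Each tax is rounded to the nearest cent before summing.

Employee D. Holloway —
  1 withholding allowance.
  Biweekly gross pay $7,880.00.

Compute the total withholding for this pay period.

Regional Income Tax: taxable = $7,880.00 − 1×$560.00 = $7,320.00
  $612.14 + 23.26% × ($7,320.00 − $6,000.00) = $612.14 + 23.26% × $1,320.00 = $919.17
Disability Insurance: 1.7% × $7,880.00 = $133.96
Total: $919.17 + $133.96 = $1,053.13

$1,053.13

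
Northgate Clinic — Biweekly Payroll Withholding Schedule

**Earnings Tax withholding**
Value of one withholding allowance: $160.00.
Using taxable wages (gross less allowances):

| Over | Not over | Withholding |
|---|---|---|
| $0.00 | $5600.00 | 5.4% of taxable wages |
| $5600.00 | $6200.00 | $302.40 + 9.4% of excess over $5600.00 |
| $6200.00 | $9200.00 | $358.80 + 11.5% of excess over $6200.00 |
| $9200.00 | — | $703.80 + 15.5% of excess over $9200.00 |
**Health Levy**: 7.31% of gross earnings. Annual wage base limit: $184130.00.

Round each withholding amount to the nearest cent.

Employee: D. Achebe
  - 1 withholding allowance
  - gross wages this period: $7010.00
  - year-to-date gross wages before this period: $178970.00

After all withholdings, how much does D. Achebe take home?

$6199.25

Earnings Tax: taxable = $7010.00 − 1×$160.00 = $6850.00
  $358.80 + 11.5% × ($6850.00 − $6200.00) = $358.80 + 11.5% × $650.00 = $433.55
Health Levy: cap $184130.00 − YTD $178970.00 = $5160.00 subject; 7.31% × $5160.00 = $377.20
Total withheld: $433.55 + $377.20 = $810.75
Net pay: $7010.00 − $810.75 = $6199.25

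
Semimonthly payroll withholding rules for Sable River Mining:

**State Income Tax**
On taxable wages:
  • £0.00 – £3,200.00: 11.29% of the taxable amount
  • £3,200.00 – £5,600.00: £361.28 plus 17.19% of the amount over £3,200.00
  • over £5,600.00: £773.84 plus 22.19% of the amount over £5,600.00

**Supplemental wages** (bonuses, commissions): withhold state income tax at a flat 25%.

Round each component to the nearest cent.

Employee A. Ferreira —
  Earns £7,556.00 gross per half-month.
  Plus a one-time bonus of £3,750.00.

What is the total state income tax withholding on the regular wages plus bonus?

State Income Tax: taxable = £7,556.00
  £773.84 + 22.19% × (£7,556.00 − £5,600.00) = £773.84 + 22.19% × £1,956.00 = £1,207.88
Supplemental (25% flat on bonus): 25% × £3,750.00 = £937.50
Total state income tax: £1,207.88 + £937.50 = £2,145.38

£2,145.38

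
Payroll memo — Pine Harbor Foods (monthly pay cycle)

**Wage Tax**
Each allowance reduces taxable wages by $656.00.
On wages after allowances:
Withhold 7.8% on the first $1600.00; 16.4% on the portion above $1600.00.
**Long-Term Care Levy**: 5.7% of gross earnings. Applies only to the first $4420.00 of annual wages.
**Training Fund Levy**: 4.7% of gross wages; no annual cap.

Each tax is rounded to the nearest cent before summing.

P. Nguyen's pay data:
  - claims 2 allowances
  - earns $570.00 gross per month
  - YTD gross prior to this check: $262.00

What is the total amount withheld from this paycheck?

Wage Tax: taxable = $570.00 − 2×$656.00 = $-742.00
  Taxable ≤ 0 → $0.00
Long-Term Care Levy: 5.7% × $570.00 = $32.49
Training Fund Levy: 4.7% × $570.00 = $26.79
Total: $0.00 + $32.49 + $26.79 = $59.28

$59.28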